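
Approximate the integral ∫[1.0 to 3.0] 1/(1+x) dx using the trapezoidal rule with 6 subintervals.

f(x) = 1/(1+x)
a = 1.0, b = 3.0, n = 6
h = (b - a)/n = 0.333333

Trapezoidal rule: (h/2)[f(x₀) + 2f(x₁) + 2f(x₂) + ... + f(xₙ)]

x_0 = 1.0000, f(x_0) = 0.500000, coefficient = 1
x_1 = 1.3333, f(x_1) = 0.428571, coefficient = 2
x_2 = 1.6667, f(x_2) = 0.375000, coefficient = 2
x_3 = 2.0000, f(x_3) = 0.333333, coefficient = 2
x_4 = 2.3333, f(x_4) = 0.300000, coefficient = 2
x_5 = 2.6667, f(x_5) = 0.272727, coefficient = 2
x_6 = 3.0000, f(x_6) = 0.250000, coefficient = 1

I ≈ (0.333333/2) × 4.169264 = 0.694877
Exact value: 0.693147
Error: 0.001730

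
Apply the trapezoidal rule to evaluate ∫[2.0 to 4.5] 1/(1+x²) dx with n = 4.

f(x) = 1/(1+x²)
a = 2.0, b = 4.5, n = 4
h = (b - a)/n = 0.625000

Trapezoidal rule: (h/2)[f(x₀) + 2f(x₁) + 2f(x₂) + ... + f(xₙ)]

x_0 = 2.0000, f(x_0) = 0.200000, coefficient = 1
x_1 = 2.6250, f(x_1) = 0.126733, coefficient = 2
x_2 = 3.2500, f(x_2) = 0.086486, coefficient = 2
x_3 = 3.8750, f(x_3) = 0.062439, coefficient = 2
x_4 = 4.5000, f(x_4) = 0.047059, coefficient = 1

I ≈ (0.625000/2) × 0.798375 = 0.249492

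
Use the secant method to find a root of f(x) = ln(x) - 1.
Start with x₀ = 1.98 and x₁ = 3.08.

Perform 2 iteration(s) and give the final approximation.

f(x) = ln(x) - 1
x₀ = 1.98, x₁ = 3.08

Secant formula: x_{n+1} = x_n - f(x_n)(x_n - x_{n-1})/(f(x_n) - f(x_{n-1}))

Iteration 1:
  f(1.980000) = -0.316903
  f(3.080000) = 0.124930
  x_2 = 3.080000 - 0.124930×(3.080000 - 1.980000)/(0.124930 - (-0.316903))
       = 2.768972
Iteration 2:
  f(3.080000) = 0.124930
  f(2.768972) = 0.018476
  x_3 = 2.768972 - 0.018476×(2.768972 - 3.080000)/(0.018476 - 0.124930)
       = 2.714990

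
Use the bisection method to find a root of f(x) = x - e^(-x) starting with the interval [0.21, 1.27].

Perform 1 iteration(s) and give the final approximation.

f(x) = x - e^(-x)
Initial interval: [0.21, 1.27]

Iteration 1:
  c_1 = (0.210000 + 1.270000)/2 = 0.740000
  f(c_1) = f(0.740000) = 0.262886
  f(a) × f(c) < 0, new interval: [0.210000, 0.740000]

After 1 iteration(s), the approximation is c_1 = 0.740000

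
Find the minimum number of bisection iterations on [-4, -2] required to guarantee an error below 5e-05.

We need (b-a)/2^n ≤ 5e-05
(-2 - (-4))/2^n ≤ 5e-05
2/2^n ≤ 5e-05
2^n ≥ 40000
n ≥ log₂(40000) = 15.29
n ≥ 16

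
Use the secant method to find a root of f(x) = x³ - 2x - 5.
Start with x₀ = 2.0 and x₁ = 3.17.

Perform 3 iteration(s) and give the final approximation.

f(x) = x³ - 2x - 5
x₀ = 2.0, x₁ = 3.17

Secant formula: x_{n+1} = x_n - f(x_n)(x_n - x_{n-1})/(f(x_n) - f(x_{n-1}))

Iteration 1:
  f(2.000000) = -1.000000
  f(3.170000) = 20.515013
  x_2 = 3.170000 - 20.515013×(3.170000 - 2.000000)/(20.515013 - (-1.000000))
       = 2.054381
Iteration 2:
  f(3.170000) = 20.515013
  f(2.054381) = -0.438289
  x_3 = 2.054381 - (-0.438289)×(2.054381 - 3.170000)/(-0.438289 - 20.515013)
       = 2.077717
Iteration 3:
  f(2.054381) = -0.438289
  f(2.077717) = -0.186126
  x_4 = 2.077717 - (-0.186126)×(2.077717 - 2.054381)/(-0.186126 - (-0.438289))
       = 2.094941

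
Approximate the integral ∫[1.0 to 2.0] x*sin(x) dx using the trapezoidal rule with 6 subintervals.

f(x) = x*sin(x)
a = 1.0, b = 2.0, n = 6
h = (b - a)/n = 0.166667

Trapezoidal rule: (h/2)[f(x₀) + 2f(x₁) + 2f(x₂) + ... + f(xₙ)]

x_0 = 1.0000, f(x_0) = 0.841471, coefficient = 1
x_1 = 1.1667, f(x_1) = 1.072686, coefficient = 2
x_2 = 1.3333, f(x_2) = 1.295917, coefficient = 2
x_3 = 1.5000, f(x_3) = 1.496242, coefficient = 2
x_4 = 1.6667, f(x_4) = 1.659013, coefficient = 2
x_5 = 1.8333, f(x_5) = 1.770514, coefficient = 2
x_6 = 2.0000, f(x_6) = 1.818595, coefficient = 1

I ≈ (0.166667/2) × 17.248810 = 1.437401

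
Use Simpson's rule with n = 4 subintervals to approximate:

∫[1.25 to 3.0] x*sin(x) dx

f(x) = x*sin(x)
a = 1.25, b = 3.0, n = 4
h = (b - a)/n = 0.437500

Simpson's rule: (h/3)[f(x₀) + 4f(x₁) + 2f(x₂) + ... + f(xₙ)]

x_0 = 1.2500, f(x_0) = 1.186231, coefficient = 1
x_1 = 1.6875, f(x_1) = 1.676021, coefficient = 4
x_2 = 2.1250, f(x_2) = 1.806930, coefficient = 2
x_3 = 2.5625, f(x_3) = 1.402366, coefficient = 4
x_4 = 3.0000, f(x_4) = 0.423360, coefficient = 1

I ≈ (0.437500/3) × 17.536999 = 2.557479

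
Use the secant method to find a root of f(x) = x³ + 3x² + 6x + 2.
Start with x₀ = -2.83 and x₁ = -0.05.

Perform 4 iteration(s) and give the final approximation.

f(x) = x³ + 3x² + 6x + 2
x₀ = -2.83, x₁ = -0.05

Secant formula: x_{n+1} = x_n - f(x_n)(x_n - x_{n-1})/(f(x_n) - f(x_{n-1}))

Iteration 1:
  f(-2.830000) = -13.618487
  f(-0.050000) = 1.707375
  x_2 = -0.050000 - 1.707375×(-0.050000 - (-2.830000))/(1.707375 - (-13.618487))
       = -0.359705
Iteration 2:
  f(-0.050000) = 1.707375
  f(-0.359705) = 0.183390
  x_3 = -0.359705 - 0.183390×(-0.359705 - (-0.050000))/(0.183390 - 1.707375)
       = -0.396974
Iteration 3:
  f(-0.359705) = 0.183390
  f(-0.396974) = 0.028362
  x_4 = -0.396974 - 0.028362×(-0.396974 - (-0.359705))/(0.028362 - 0.183390)
       = -0.403792
Iteration 4:
  f(-0.396974) = 0.028362
  f(-0.403792) = 0.000553
  x_5 = -0.403792 - 0.000553×(-0.403792 - (-0.396974))/(0.000553 - 0.028362)
       = -0.403928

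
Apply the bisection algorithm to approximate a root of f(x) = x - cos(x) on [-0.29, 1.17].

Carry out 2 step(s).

f(x) = x - cos(x)
Initial interval: [-0.29, 1.17]

Iteration 1:
  c_1 = (-0.290000 + 1.170000)/2 = 0.440000
  f(c_1) = f(0.440000) = -0.464752
  f(a) × f(c) ≥ 0, new interval: [0.440000, 1.170000]
Iteration 2:
  c_2 = (0.440000 + 1.170000)/2 = 0.805000
  f(c_2) = f(0.805000) = 0.111889
  f(a) × f(c) < 0, new interval: [0.440000, 0.805000]

After 2 iteration(s), the approximation is c_2 = 0.805000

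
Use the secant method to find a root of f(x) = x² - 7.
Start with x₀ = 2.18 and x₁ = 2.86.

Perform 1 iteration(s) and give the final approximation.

f(x) = x² - 7
x₀ = 2.18, x₁ = 2.86

Secant formula: x_{n+1} = x_n - f(x_n)(x_n - x_{n-1})/(f(x_n) - f(x_{n-1}))

Iteration 1:
  f(2.180000) = -2.247600
  f(2.860000) = 1.179600
  x_2 = 2.860000 - 1.179600×(2.860000 - 2.180000)/(1.179600 - (-2.247600))
       = 2.625952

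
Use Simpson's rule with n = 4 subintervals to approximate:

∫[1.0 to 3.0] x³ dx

f(x) = x³
a = 1.0, b = 3.0, n = 4
h = (b - a)/n = 0.500000

Simpson's rule: (h/3)[f(x₀) + 4f(x₁) + 2f(x₂) + ... + f(xₙ)]

x_0 = 1.0000, f(x_0) = 1.000000, coefficient = 1
x_1 = 1.5000, f(x_1) = 3.375000, coefficient = 4
x_2 = 2.0000, f(x_2) = 8.000000, coefficient = 2
x_3 = 2.5000, f(x_3) = 15.625000, coefficient = 4
x_4 = 3.0000, f(x_4) = 27.000000, coefficient = 1

I ≈ (0.500000/3) × 120.000000 = 20.000000
Exact value: 20.000000
Error: 0.000000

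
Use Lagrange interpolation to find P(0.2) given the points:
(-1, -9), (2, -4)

Lagrange interpolation formula:
P(x) = Σ yᵢ × Lᵢ(x)
where Lᵢ(x) = Π_{j≠i} (x - xⱼ)/(xᵢ - xⱼ)

L_0(0.2) = (0.2 - 2)/(-1 - 2) = 0.600000
L_1(0.2) = (0.2 - (-1))/(2 - (-1)) = 0.400000

P(0.2) = (-9)×L_0(0.2) + (-4)×L_1(0.2)
P(0.2) = -7.000000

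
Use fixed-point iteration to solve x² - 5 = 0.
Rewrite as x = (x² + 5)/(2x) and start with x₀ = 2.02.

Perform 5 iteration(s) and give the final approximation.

Equation: x² - 5 = 0
Fixed-point form: x = (x² + 5)/(2x)
x₀ = 2.02

x_1 = g(2.020000) = 2.247624
x_2 = g(2.247624) = 2.236098
x_3 = g(2.236098) = 2.236068
x_4 = g(2.236068) = 2.236068
x_5 = g(2.236068) = 2.236068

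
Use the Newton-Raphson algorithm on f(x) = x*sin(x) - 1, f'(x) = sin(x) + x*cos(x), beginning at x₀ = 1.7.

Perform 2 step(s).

f(x) = x*sin(x) - 1
f'(x) = sin(x) + x*cos(x)
x₀ = 1.7

Newton-Raphson formula: x_{n+1} = x_n - f(x_n)/f'(x_n)

Iteration 1:
  f(1.700000) = 0.685830
  f'(1.700000) = 0.772629
  x_1 = 1.700000 - 0.685830/0.772629 = 0.812342
Iteration 2:
  f(0.812342) = -0.410320
  f'(0.812342) = 1.284629
  x_2 = 0.812342 - (-0.410320)/1.284629 = 1.131750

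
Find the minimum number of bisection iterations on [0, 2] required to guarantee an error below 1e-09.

We need (b-a)/2^n ≤ 1e-09
(2 - 0)/2^n ≤ 1e-09
2/2^n ≤ 1e-09
2^n ≥ 2000000000
n ≥ log₂(2000000000) = 30.90
n ≥ 31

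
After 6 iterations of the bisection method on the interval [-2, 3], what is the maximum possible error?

Bisection error bound: |error| ≤ (b-a)/2^n
|error| ≤ (3 - (-2))/2^6 = 5/2^6
|error| ≤ 0.0781250000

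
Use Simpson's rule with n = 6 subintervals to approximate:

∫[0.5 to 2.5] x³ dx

f(x) = x³
a = 0.5, b = 2.5, n = 6
h = (b - a)/n = 0.333333

Simpson's rule: (h/3)[f(x₀) + 4f(x₁) + 2f(x₂) + ... + f(xₙ)]

x_0 = 0.5000, f(x_0) = 0.125000, coefficient = 1
x_1 = 0.8333, f(x_1) = 0.578704, coefficient = 4
x_2 = 1.1667, f(x_2) = 1.587963, coefficient = 2
x_3 = 1.5000, f(x_3) = 3.375000, coefficient = 4
x_4 = 1.8333, f(x_4) = 6.162037, coefficient = 2
x_5 = 2.1667, f(x_5) = 10.171296, coefficient = 4
x_6 = 2.5000, f(x_6) = 15.625000, coefficient = 1

I ≈ (0.333333/3) × 87.750000 = 9.750000
Exact value: 9.750000
Error: 0.000000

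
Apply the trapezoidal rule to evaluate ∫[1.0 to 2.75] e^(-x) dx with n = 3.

f(x) = e^(-x)
a = 1.0, b = 2.75, n = 3
h = (b - a)/n = 0.583333

Trapezoidal rule: (h/2)[f(x₀) + 2f(x₁) + 2f(x₂) + ... + f(xₙ)]

x_0 = 1.0000, f(x_0) = 0.367879, coefficient = 1
x_1 = 1.5833, f(x_1) = 0.205290, coefficient = 2
x_2 = 2.1667, f(x_2) = 0.114559, coefficient = 2
x_3 = 2.7500, f(x_3) = 0.063928, coefficient = 1

I ≈ (0.583333/2) × 1.071504 = 0.312522
Exact value: 0.303952
Error: 0.008571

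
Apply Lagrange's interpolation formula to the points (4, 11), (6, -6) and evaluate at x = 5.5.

Lagrange interpolation formula:
P(x) = Σ yᵢ × Lᵢ(x)
where Lᵢ(x) = Π_{j≠i} (x - xⱼ)/(xᵢ - xⱼ)

L_0(5.5) = (5.5 - 6)/(4 - 6) = 0.250000
L_1(5.5) = (5.5 - 4)/(6 - 4) = 0.750000

P(5.5) = 11×L_0(5.5) + (-6)×L_1(5.5)
P(5.5) = -1.750000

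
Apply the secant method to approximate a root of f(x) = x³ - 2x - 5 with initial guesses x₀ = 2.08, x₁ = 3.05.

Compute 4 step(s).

f(x) = x³ - 2x - 5
x₀ = 2.08, x₁ = 3.05

Secant formula: x_{n+1} = x_n - f(x_n)(x_n - x_{n-1})/(f(x_n) - f(x_{n-1}))

Iteration 1:
  f(2.080000) = -0.161088
  f(3.050000) = 17.272625
  x_2 = 3.050000 - 17.272625×(3.050000 - 2.080000)/(17.272625 - (-0.161088))
       = 2.088963
Iteration 2:
  f(3.050000) = 17.272625
  f(2.088963) = -0.062181
  x_3 = 2.088963 - (-0.062181)×(2.088963 - 3.050000)/(-0.062181 - 17.272625)
       = 2.092410
Iteration 3:
  f(2.088963) = -0.062181
  f(2.092410) = -0.023872
  x_4 = 2.092410 - (-0.023872)×(2.092410 - 2.088963)/(-0.023872 - (-0.062181))
       = 2.094558
Iteration 4:
  f(2.092410) = -0.023872
  f(2.094558) = 0.000075
  x_5 = 2.094558 - 0.000075×(2.094558 - 2.092410)/(0.000075 - (-0.023872))
       = 2.094551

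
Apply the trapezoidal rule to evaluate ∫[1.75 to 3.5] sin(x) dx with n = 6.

f(x) = sin(x)
a = 1.75, b = 3.5, n = 6
h = (b - a)/n = 0.291667

Trapezoidal rule: (h/2)[f(x₀) + 2f(x₁) + 2f(x₂) + ... + f(xₙ)]

x_0 = 1.7500, f(x_0) = 0.983986, coefficient = 1
x_1 = 2.0417, f(x_1) = 0.891174, coefficient = 2
x_2 = 2.3333, f(x_2) = 0.723086, coefficient = 2
x_3 = 2.6250, f(x_3) = 0.493920, coefficient = 2
x_4 = 2.9167, f(x_4) = 0.223034, coefficient = 2
x_5 = 3.2083, f(x_5) = -0.066691, coefficient = 2
x_6 = 3.5000, f(x_6) = -0.350783, coefficient = 1

I ≈ (0.291667/2) × 5.162249 = 0.752828
Exact value: 0.758211
Error: 0.005383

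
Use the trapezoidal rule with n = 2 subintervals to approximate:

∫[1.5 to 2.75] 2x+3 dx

f(x) = 2x+3
a = 1.5, b = 2.75, n = 2
h = (b - a)/n = 0.625000

Trapezoidal rule: (h/2)[f(x₀) + 2f(x₁) + 2f(x₂) + ... + f(xₙ)]

x_0 = 1.5000, f(x_0) = 6.000000, coefficient = 1
x_1 = 2.1250, f(x_1) = 7.250000, coefficient = 2
x_2 = 2.7500, f(x_2) = 8.500000, coefficient = 1

I ≈ (0.625000/2) × 29.000000 = 9.062500
Exact value: 9.062500
Error: 0.000000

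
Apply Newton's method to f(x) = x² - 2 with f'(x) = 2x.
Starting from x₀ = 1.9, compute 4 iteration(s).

f(x) = x² - 2
f'(x) = 2x
x₀ = 1.9

Newton-Raphson formula: x_{n+1} = x_n - f(x_n)/f'(x_n)

Iteration 1:
  f(1.900000) = 1.610000
  f'(1.900000) = 3.800000
  x_1 = 1.900000 - 1.610000/3.800000 = 1.476316
Iteration 2:
  f(1.476316) = 0.179508
  f'(1.476316) = 2.952632
  x_2 = 1.476316 - 0.179508/2.952632 = 1.415520
Iteration 3:
  f(1.415520) = 0.003696
  f'(1.415520) = 2.831039
  x_3 = 1.415520 - 0.003696/2.831039 = 1.414214
Iteration 4:
  f(1.414214) = 0.000002
  f'(1.414214) = 2.828428
  x_4 = 1.414214 - 0.000002/2.828428 = 1.414214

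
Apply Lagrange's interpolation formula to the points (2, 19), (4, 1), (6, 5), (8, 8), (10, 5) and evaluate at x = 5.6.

Lagrange interpolation formula:
P(x) = Σ yᵢ × Lᵢ(x)
where Lᵢ(x) = Π_{j≠i} (x - xⱼ)/(xᵢ - xⱼ)

L_0(5.6) = (5.6 - 4)/(2 - 4) × (5.6 - 6)/(2 - 6) × (5.6 - 8)/(2 - 8) × (5.6 - 10)/(2 - 10) = -0.017600
L_1(5.6) = (5.6 - 2)/(4 - 2) × (5.6 - 6)/(4 - 6) × (5.6 - 8)/(4 - 8) × (5.6 - 10)/(4 - 10) = 0.158400
L_2(5.6) = (5.6 - 2)/(6 - 2) × (5.6 - 4)/(6 - 4) × (5.6 - 8)/(6 - 8) × (5.6 - 10)/(6 - 10) = 0.950400
L_3(5.6) = (5.6 - 2)/(8 - 2) × (5.6 - 4)/(8 - 4) × (5.6 - 6)/(8 - 6) × (5.6 - 10)/(8 - 10) = -0.105600
L_4(5.6) = (5.6 - 2)/(10 - 2) × (5.6 - 4)/(10 - 4) × (5.6 - 6)/(10 - 6) × (5.6 - 8)/(10 - 8) = 0.014400

P(5.6) = 19×L_0(5.6) + 1×L_1(5.6) + 5×L_2(5.6) + 8×L_3(5.6) + 5×L_4(5.6)
P(5.6) = 3.803200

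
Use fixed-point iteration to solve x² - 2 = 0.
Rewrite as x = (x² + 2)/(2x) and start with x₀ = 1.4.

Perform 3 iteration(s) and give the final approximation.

Equation: x² - 2 = 0
Fixed-point form: x = (x² + 2)/(2x)
x₀ = 1.4

x_1 = g(1.400000) = 1.414286
x_2 = g(1.414286) = 1.414214
x_3 = g(1.414214) = 1.414214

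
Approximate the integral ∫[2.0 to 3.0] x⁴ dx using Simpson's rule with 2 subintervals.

f(x) = x⁴
a = 2.0, b = 3.0, n = 2
h = (b - a)/n = 0.500000

Simpson's rule: (h/3)[f(x₀) + 4f(x₁) + 2f(x₂) + ... + f(xₙ)]

x_0 = 2.0000, f(x_0) = 16.000000, coefficient = 1
x_1 = 2.5000, f(x_1) = 39.062500, coefficient = 4
x_2 = 3.0000, f(x_2) = 81.000000, coefficient = 1

I ≈ (0.500000/3) × 253.250000 = 42.208333
Exact value: 42.200000
Error: 0.008333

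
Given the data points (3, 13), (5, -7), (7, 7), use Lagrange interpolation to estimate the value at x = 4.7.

Lagrange interpolation formula:
P(x) = Σ yᵢ × Lᵢ(x)
where Lᵢ(x) = Π_{j≠i} (x - xⱼ)/(xᵢ - xⱼ)

L_0(4.7) = (4.7 - 5)/(3 - 5) × (4.7 - 7)/(3 - 7) = 0.086250
L_1(4.7) = (4.7 - 3)/(5 - 3) × (4.7 - 7)/(5 - 7) = 0.977500
L_2(4.7) = (4.7 - 3)/(7 - 3) × (4.7 - 5)/(7 - 5) = -0.063750

P(4.7) = 13×L_0(4.7) + (-7)×L_1(4.7) + 7×L_2(4.7)
P(4.7) = -6.167500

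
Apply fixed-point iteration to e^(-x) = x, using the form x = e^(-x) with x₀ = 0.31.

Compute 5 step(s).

Equation: e^(-x) = x
Fixed-point form: x = e^(-x)
x₀ = 0.31

x_1 = g(0.310000) = 0.733447
x_2 = g(0.733447) = 0.480251
x_3 = g(0.480251) = 0.618628
x_4 = g(0.618628) = 0.538683
x_5 = g(0.538683) = 0.583516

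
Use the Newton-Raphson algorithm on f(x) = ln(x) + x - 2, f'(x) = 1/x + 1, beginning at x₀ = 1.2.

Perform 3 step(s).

f(x) = ln(x) + x - 2
f'(x) = 1/x + 1
x₀ = 1.2

Newton-Raphson formula: x_{n+1} = x_n - f(x_n)/f'(x_n)

Iteration 1:
  f(1.200000) = -0.617678
  f'(1.200000) = 1.833333
  x_1 = 1.200000 - (-0.617678)/1.833333 = 1.536916
Iteration 2:
  f(1.536916) = -0.033307
  f'(1.536916) = 1.650654
  x_2 = 1.536916 - (-0.033307)/1.650654 = 1.557094
Iteration 3:
  f(1.557094) = -0.000085
  f'(1.557094) = 1.642222
  x_3 = 1.557094 - (-0.000085)/1.642222 = 1.557146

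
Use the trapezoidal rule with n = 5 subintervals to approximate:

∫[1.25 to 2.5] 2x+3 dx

f(x) = 2x+3
a = 1.25, b = 2.5, n = 5
h = (b - a)/n = 0.250000

Trapezoidal rule: (h/2)[f(x₀) + 2f(x₁) + 2f(x₂) + ... + f(xₙ)]

x_0 = 1.2500, f(x_0) = 5.500000, coefficient = 1
x_1 = 1.5000, f(x_1) = 6.000000, coefficient = 2
x_2 = 1.7500, f(x_2) = 6.500000, coefficient = 2
x_3 = 2.0000, f(x_3) = 7.000000, coefficient = 2
x_4 = 2.2500, f(x_4) = 7.500000, coefficient = 2
x_5 = 2.5000, f(x_5) = 8.000000, coefficient = 1

I ≈ (0.250000/2) × 67.500000 = 8.437500
Exact value: 8.437500
Error: 0.000000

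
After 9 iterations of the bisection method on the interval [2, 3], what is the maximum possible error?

Bisection error bound: |error| ≤ (b-a)/2^n
|error| ≤ (3 - 2)/2^9 = 1/2^9
|error| ≤ 0.0019531250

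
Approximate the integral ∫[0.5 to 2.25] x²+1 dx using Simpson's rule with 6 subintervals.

f(x) = x²+1
a = 0.5, b = 2.25, n = 6
h = (b - a)/n = 0.291667

Simpson's rule: (h/3)[f(x₀) + 4f(x₁) + 2f(x₂) + ... + f(xₙ)]

x_0 = 0.5000, f(x_0) = 1.250000, coefficient = 1
x_1 = 0.7917, f(x_1) = 1.626736, coefficient = 4
x_2 = 1.0833, f(x_2) = 2.173611, coefficient = 2
x_3 = 1.3750, f(x_3) = 2.890625, coefficient = 4
x_4 = 1.6667, f(x_4) = 3.777778, coefficient = 2
x_5 = 1.9583, f(x_5) = 4.835069, coefficient = 4
x_6 = 2.2500, f(x_6) = 6.062500, coefficient = 1

I ≈ (0.291667/3) × 56.625000 = 5.505208
Exact value: 5.505208
Error: 0.000000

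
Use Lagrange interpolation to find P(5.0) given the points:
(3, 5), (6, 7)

Lagrange interpolation formula:
P(x) = Σ yᵢ × Lᵢ(x)
where Lᵢ(x) = Π_{j≠i} (x - xⱼ)/(xᵢ - xⱼ)

L_0(5.0) = (5.0 - 6)/(3 - 6) = 0.333333
L_1(5.0) = (5.0 - 3)/(6 - 3) = 0.666667

P(5.0) = 5×L_0(5.0) + 7×L_1(5.0)
P(5.0) = 6.333333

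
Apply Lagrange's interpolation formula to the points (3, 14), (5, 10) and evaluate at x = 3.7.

Lagrange interpolation formula:
P(x) = Σ yᵢ × Lᵢ(x)
where Lᵢ(x) = Π_{j≠i} (x - xⱼ)/(xᵢ - xⱼ)

L_0(3.7) = (3.7 - 5)/(3 - 5) = 0.650000
L_1(3.7) = (3.7 - 3)/(5 - 3) = 0.350000

P(3.7) = 14×L_0(3.7) + 10×L_1(3.7)
P(3.7) = 12.600000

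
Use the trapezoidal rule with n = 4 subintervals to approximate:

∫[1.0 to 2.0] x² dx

f(x) = x²
a = 1.0, b = 2.0, n = 4
h = (b - a)/n = 0.250000

Trapezoidal rule: (h/2)[f(x₀) + 2f(x₁) + 2f(x₂) + ... + f(xₙ)]

x_0 = 1.0000, f(x_0) = 1.000000, coefficient = 1
x_1 = 1.2500, f(x_1) = 1.562500, coefficient = 2
x_2 = 1.5000, f(x_2) = 2.250000, coefficient = 2
x_3 = 1.7500, f(x_3) = 3.062500, coefficient = 2
x_4 = 2.0000, f(x_4) = 4.000000, coefficient = 1

I ≈ (0.250000/2) × 18.750000 = 2.343750
Exact value: 2.333333
Error: 0.010417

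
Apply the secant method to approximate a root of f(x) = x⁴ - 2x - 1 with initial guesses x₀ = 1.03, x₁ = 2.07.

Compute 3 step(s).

f(x) = x⁴ - 2x - 1
x₀ = 1.03, x₁ = 2.07

Secant formula: x_{n+1} = x_n - f(x_n)(x_n - x_{n-1})/(f(x_n) - f(x_{n-1}))

Iteration 1:
  f(1.030000) = -1.934491
  f(2.070000) = 13.220368
  x_2 = 2.070000 - 13.220368×(2.070000 - 1.030000)/(13.220368 - (-1.934491))
       = 1.162754
Iteration 2:
  f(2.070000) = 13.220368
  f(1.162754) = -1.497612
  x_3 = 1.162754 - (-1.497612)×(1.162754 - 2.070000)/(-1.497612 - 13.220368)
       = 1.255070
Iteration 3:
  f(1.162754) = -1.497612
  f(1.255070) = -1.028883
  x_4 = 1.255070 - (-1.028883)×(1.255070 - 1.162754)/(-1.028883 - (-1.497612))
       = 1.457708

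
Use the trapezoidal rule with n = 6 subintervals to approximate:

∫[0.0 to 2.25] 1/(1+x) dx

f(x) = 1/(1+x)
a = 0.0, b = 2.25, n = 6
h = (b - a)/n = 0.375000

Trapezoidal rule: (h/2)[f(x₀) + 2f(x₁) + 2f(x₂) + ... + f(xₙ)]

x_0 = 0.0000, f(x_0) = 1.000000, coefficient = 1
x_1 = 0.3750, f(x_1) = 0.727273, coefficient = 2
x_2 = 0.7500, f(x_2) = 0.571429, coefficient = 2
x_3 = 1.1250, f(x_3) = 0.470588, coefficient = 2
x_4 = 1.5000, f(x_4) = 0.400000, coefficient = 2
x_5 = 1.8750, f(x_5) = 0.347826, coefficient = 2
x_6 = 2.2500, f(x_6) = 0.307692, coefficient = 1

I ≈ (0.375000/2) × 6.341924 = 1.189111
Exact value: 1.178655
Error: 0.010456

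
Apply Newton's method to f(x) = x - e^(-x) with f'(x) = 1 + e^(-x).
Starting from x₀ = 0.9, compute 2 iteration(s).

f(x) = x - e^(-x)
f'(x) = 1 + e^(-x)
x₀ = 0.9

Newton-Raphson formula: x_{n+1} = x_n - f(x_n)/f'(x_n)

Iteration 1:
  f(0.900000) = 0.493430
  f'(0.900000) = 1.406570
  x_1 = 0.900000 - 0.493430/1.406570 = 0.549196
Iteration 2:
  f(0.549196) = -0.028218
  f'(0.549196) = 1.577414
  x_2 = 0.549196 - (-0.028218)/1.577414 = 0.567085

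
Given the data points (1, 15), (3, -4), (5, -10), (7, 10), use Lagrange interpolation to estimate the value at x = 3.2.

Lagrange interpolation formula:
P(x) = Σ yᵢ × Lᵢ(x)
where Lᵢ(x) = Π_{j≠i} (x - xⱼ)/(xᵢ - xⱼ)

L_0(3.2) = (3.2 - 3)/(1 - 3) × (3.2 - 5)/(1 - 5) × (3.2 - 7)/(1 - 7) = -0.028500
L_1(3.2) = (3.2 - 1)/(3 - 1) × (3.2 - 5)/(3 - 5) × (3.2 - 7)/(3 - 7) = 0.940500
L_2(3.2) = (3.2 - 1)/(5 - 1) × (3.2 - 3)/(5 - 3) × (3.2 - 7)/(5 - 7) = 0.104500
L_3(3.2) = (3.2 - 1)/(7 - 1) × (3.2 - 3)/(7 - 3) × (3.2 - 5)/(7 - 5) = -0.016500

P(3.2) = 15×L_0(3.2) + (-4)×L_1(3.2) + (-10)×L_2(3.2) + 10×L_3(3.2)
P(3.2) = -5.399500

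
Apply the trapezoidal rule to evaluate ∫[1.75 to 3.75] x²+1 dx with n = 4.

f(x) = x²+1
a = 1.75, b = 3.75, n = 4
h = (b - a)/n = 0.500000

Trapezoidal rule: (h/2)[f(x₀) + 2f(x₁) + 2f(x₂) + ... + f(xₙ)]

x_0 = 1.7500, f(x_0) = 4.062500, coefficient = 1
x_1 = 2.2500, f(x_1) = 6.062500, coefficient = 2
x_2 = 2.7500, f(x_2) = 8.562500, coefficient = 2
x_3 = 3.2500, f(x_3) = 11.562500, coefficient = 2
x_4 = 3.7500, f(x_4) = 15.062500, coefficient = 1

I ≈ (0.500000/2) × 71.500000 = 17.875000
Exact value: 17.791667
Error: 0.083333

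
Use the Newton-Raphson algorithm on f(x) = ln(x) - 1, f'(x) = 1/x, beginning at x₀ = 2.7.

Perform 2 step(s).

f(x) = ln(x) - 1
f'(x) = 1/x
x₀ = 2.7

Newton-Raphson formula: x_{n+1} = x_n - f(x_n)/f'(x_n)

Iteration 1:
  f(2.700000) = -0.006748
  f'(2.700000) = 0.370370
  x_1 = 2.700000 - (-0.006748)/0.370370 = 2.718220
Iteration 2:
  f(2.718220) = -0.000023
  f'(2.718220) = 0.367888
  x_2 = 2.718220 - (-0.000023)/0.367888 = 2.718282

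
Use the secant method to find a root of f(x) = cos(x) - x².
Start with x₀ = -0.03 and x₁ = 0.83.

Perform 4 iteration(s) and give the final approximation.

f(x) = cos(x) - x²
x₀ = -0.03, x₁ = 0.83

Secant formula: x_{n+1} = x_n - f(x_n)(x_n - x_{n-1})/(f(x_n) - f(x_{n-1}))

Iteration 1:
  f(-0.030000) = 0.998650
  f(0.830000) = -0.014024
  x_2 = 0.830000 - (-0.014024)×(0.830000 - (-0.030000))/(-0.014024 - 0.998650)
       = 0.818090
Iteration 2:
  f(0.830000) = -0.014024
  f(0.818090) = 0.014345
  x_3 = 0.818090 - 0.014345×(0.818090 - 0.830000)/(0.014345 - (-0.014024))
       = 0.824112
Iteration 3:
  f(0.818090) = 0.014345
  f(0.824112) = 0.000047
  x_4 = 0.824112 - 0.000047×(0.824112 - 0.818090)/(0.000047 - 0.014345)
       = 0.824132
Iteration 4:
  f(0.824112) = 0.000047
  f(0.824132) = 0.000000
  x_5 = 0.824132 - 0.000000×(0.824132 - 0.824112)/(0.000000 - 0.000047)
       = 0.824132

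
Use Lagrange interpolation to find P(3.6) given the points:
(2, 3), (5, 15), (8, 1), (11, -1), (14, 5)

Lagrange interpolation formula:
P(x) = Σ yᵢ × Lᵢ(x)
where Lᵢ(x) = Π_{j≠i} (x - xⱼ)/(xᵢ - xⱼ)

L_0(3.6) = (3.6 - 5)/(2 - 5) × (3.6 - 8)/(2 - 8) × (3.6 - 11)/(2 - 11) × (3.6 - 14)/(2 - 14) = 0.243865
L_1(3.6) = (3.6 - 2)/(5 - 2) × (3.6 - 8)/(5 - 8) × (3.6 - 11)/(5 - 11) × (3.6 - 14)/(5 - 14) = 1.114812
L_2(3.6) = (3.6 - 2)/(8 - 2) × (3.6 - 5)/(8 - 5) × (3.6 - 11)/(8 - 11) × (3.6 - 14)/(8 - 14) = -0.532069
L_3(3.6) = (3.6 - 2)/(11 - 2) × (3.6 - 5)/(11 - 5) × (3.6 - 8)/(11 - 8) × (3.6 - 14)/(11 - 14) = 0.210910
L_4(3.6) = (3.6 - 2)/(14 - 2) × (3.6 - 5)/(14 - 5) × (3.6 - 8)/(14 - 8) × (3.6 - 11)/(14 - 11) = -0.037518

P(3.6) = 3×L_0(3.6) + 15×L_1(3.6) + 1×L_2(3.6) + (-1)×L_3(3.6) + 5×L_4(3.6)
P(3.6) = 16.523200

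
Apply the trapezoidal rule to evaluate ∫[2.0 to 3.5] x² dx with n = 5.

f(x) = x²
a = 2.0, b = 3.5, n = 5
h = (b - a)/n = 0.300000

Trapezoidal rule: (h/2)[f(x₀) + 2f(x₁) + 2f(x₂) + ... + f(xₙ)]

x_0 = 2.0000, f(x_0) = 4.000000, coefficient = 1
x_1 = 2.3000, f(x_1) = 5.290000, coefficient = 2
x_2 = 2.6000, f(x_2) = 6.760000, coefficient = 2
x_3 = 2.9000, f(x_3) = 8.410000, coefficient = 2
x_4 = 3.2000, f(x_4) = 10.240000, coefficient = 2
x_5 = 3.5000, f(x_5) = 12.250000, coefficient = 1

I ≈ (0.300000/2) × 77.650000 = 11.647500
Exact value: 11.625000
Error: 0.022500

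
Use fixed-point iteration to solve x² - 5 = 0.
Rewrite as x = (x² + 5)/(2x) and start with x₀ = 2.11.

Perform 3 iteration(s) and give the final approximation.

Equation: x² - 5 = 0
Fixed-point form: x = (x² + 5)/(2x)
x₀ = 2.11

x_1 = g(2.110000) = 2.239834
x_2 = g(2.239834) = 2.236071
x_3 = g(2.236071) = 2.236068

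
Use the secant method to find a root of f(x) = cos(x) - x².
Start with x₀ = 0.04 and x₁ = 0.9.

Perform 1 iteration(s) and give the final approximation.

f(x) = cos(x) - x²
x₀ = 0.04, x₁ = 0.9

Secant formula: x_{n+1} = x_n - f(x_n)(x_n - x_{n-1})/(f(x_n) - f(x_{n-1}))

Iteration 1:
  f(0.040000) = 0.997600
  f(0.900000) = -0.188390
  x_2 = 0.900000 - (-0.188390)×(0.900000 - 0.040000)/(-0.188390 - 0.997600)
       = 0.763392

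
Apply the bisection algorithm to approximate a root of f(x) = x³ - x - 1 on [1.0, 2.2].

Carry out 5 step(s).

f(x) = x³ - x - 1
Initial interval: [1.0, 2.2]

Iteration 1:
  c_1 = (1.000000 + 2.200000)/2 = 1.600000
  f(c_1) = f(1.600000) = 1.496000
  f(a) × f(c) < 0, new interval: [1.000000, 1.600000]
Iteration 2:
  c_2 = (1.000000 + 1.600000)/2 = 1.300000
  f(c_2) = f(1.300000) = -0.103000
  f(a) × f(c) ≥ 0, new interval: [1.300000, 1.600000]
Iteration 3:
  c_3 = (1.300000 + 1.600000)/2 = 1.450000
  f(c_3) = f(1.450000) = 0.598625
  f(a) × f(c) < 0, new interval: [1.300000, 1.450000]
Iteration 4:
  c_4 = (1.300000 + 1.450000)/2 = 1.375000
  f(c_4) = f(1.375000) = 0.224609
  f(a) × f(c) < 0, new interval: [1.300000, 1.375000]
Iteration 5:
  c_5 = (1.300000 + 1.375000)/2 = 1.337500
  f(c_5) = f(1.337500) = 0.055162
  f(a) × f(c) < 0, new interval: [1.300000, 1.337500]

After 5 iteration(s), the approximation is c_5 = 1.337500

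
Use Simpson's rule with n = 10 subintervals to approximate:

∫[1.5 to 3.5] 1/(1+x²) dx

f(x) = 1/(1+x²)
a = 1.5, b = 3.5, n = 10
h = (b - a)/n = 0.200000

Simpson's rule: (h/3)[f(x₀) + 4f(x₁) + 2f(x₂) + ... + f(xₙ)]

x_0 = 1.5000, f(x_0) = 0.307692, coefficient = 1
x_1 = 1.7000, f(x_1) = 0.257069, coefficient = 4
x_2 = 1.9000, f(x_2) = 0.216920, coefficient = 2
x_3 = 2.1000, f(x_3) = 0.184843, coefficient = 4
x_4 = 2.3000, f(x_4) = 0.158983, coefficient = 2
x_5 = 2.5000, f(x_5) = 0.137931, coefficient = 4
x_6 = 2.7000, f(x_6) = 0.120627, coefficient = 2
x_7 = 2.9000, f(x_7) = 0.106270, coefficient = 4
x_8 = 3.1000, f(x_8) = 0.094251, coefficient = 2
x_9 = 3.3000, f(x_9) = 0.084104, coefficient = 4
x_10 = 3.5000, f(x_10) = 0.075472, coefficient = 1

I ≈ (0.200000/3) × 4.645595 = 0.309706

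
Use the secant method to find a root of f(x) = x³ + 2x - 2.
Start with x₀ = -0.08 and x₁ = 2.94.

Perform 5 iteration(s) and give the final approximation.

f(x) = x³ + 2x - 2
x₀ = -0.08, x₁ = 2.94

Secant formula: x_{n+1} = x_n - f(x_n)(x_n - x_{n-1})/(f(x_n) - f(x_{n-1}))

Iteration 1:
  f(-0.080000) = -2.160512
  f(2.940000) = 29.292184
  x_2 = 2.940000 - 29.292184×(2.940000 - (-0.080000))/(29.292184 - (-2.160512))
       = 0.127446
Iteration 2:
  f(2.940000) = 29.292184
  f(0.127446) = -1.743037
  x_3 = 0.127446 - (-1.743037)×(0.127446 - 2.940000)/(-1.743037 - 29.292184)
       = 0.285408
Iteration 3:
  f(0.127446) = -1.743037
  f(0.285408) = -1.405935
  x_4 = 0.285408 - (-1.405935)×(0.285408 - 0.127446)/(-1.405935 - (-1.743037))
       = 0.944211
Iteration 4:
  f(0.285408) = -1.405935
  f(0.944211) = 0.730220
  x_5 = 0.944211 - 0.730220×(0.944211 - 0.285408)/(0.730220 - (-1.405935))
       = 0.719007
Iteration 5:
  f(0.944211) = 0.730220
  f(0.719007) = -0.190280
  x_6 = 0.719007 - (-0.190280)×(0.719007 - 0.944211)/(-0.190280 - 0.730220)
       = 0.765560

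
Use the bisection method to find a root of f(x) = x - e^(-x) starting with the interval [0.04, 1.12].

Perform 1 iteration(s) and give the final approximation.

f(x) = x - e^(-x)
Initial interval: [0.04, 1.12]

Iteration 1:
  c_1 = (0.040000 + 1.120000)/2 = 0.580000
  f(c_1) = f(0.580000) = 0.020102
  f(a) × f(c) < 0, new interval: [0.040000, 0.580000]

After 1 iteration(s), the approximation is c_1 = 0.580000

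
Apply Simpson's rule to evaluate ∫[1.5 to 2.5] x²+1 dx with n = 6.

f(x) = x²+1
a = 1.5, b = 2.5, n = 6
h = (b - a)/n = 0.166667

Simpson's rule: (h/3)[f(x₀) + 4f(x₁) + 2f(x₂) + ... + f(xₙ)]

x_0 = 1.5000, f(x_0) = 3.250000, coefficient = 1
x_1 = 1.6667, f(x_1) = 3.777778, coefficient = 4
x_2 = 1.8333, f(x_2) = 4.361111, coefficient = 2
x_3 = 2.0000, f(x_3) = 5.000000, coefficient = 4
x_4 = 2.1667, f(x_4) = 5.694444, coefficient = 2
x_5 = 2.3333, f(x_5) = 6.444444, coefficient = 4
x_6 = 2.5000, f(x_6) = 7.250000, coefficient = 1

I ≈ (0.166667/3) × 91.500000 = 5.083333
Exact value: 5.083333
Error: 0.000000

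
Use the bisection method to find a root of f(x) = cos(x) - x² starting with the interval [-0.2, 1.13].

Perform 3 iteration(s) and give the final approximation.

f(x) = cos(x) - x²
Initial interval: [-0.2, 1.13]

Iteration 1:
  c_1 = (-0.200000 + 1.130000)/2 = 0.465000
  f(c_1) = f(0.465000) = 0.677597
  f(a) × f(c) ≥ 0, new interval: [0.465000, 1.130000]
Iteration 2:
  c_2 = (0.465000 + 1.130000)/2 = 0.797500
  f(c_2) = f(0.797500) = 0.062492
  f(a) × f(c) ≥ 0, new interval: [0.797500, 1.130000]
Iteration 3:
  c_3 = (0.797500 + 1.130000)/2 = 0.963750
  f(c_3) = f(0.963750) = -0.358370
  f(a) × f(c) < 0, new interval: [0.797500, 0.963750]

After 3 iteration(s), the approximation is c_3 = 0.963750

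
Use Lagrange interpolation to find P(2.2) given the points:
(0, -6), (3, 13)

Lagrange interpolation formula:
P(x) = Σ yᵢ × Lᵢ(x)
where Lᵢ(x) = Π_{j≠i} (x - xⱼ)/(xᵢ - xⱼ)

L_0(2.2) = (2.2 - 3)/(0 - 3) = 0.266667
L_1(2.2) = (2.2 - 0)/(3 - 0) = 0.733333

P(2.2) = (-6)×L_0(2.2) + 13×L_1(2.2)
P(2.2) = 7.933333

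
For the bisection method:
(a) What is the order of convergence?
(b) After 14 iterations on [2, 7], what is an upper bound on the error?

(a) Bisection has linear (order 1) convergence; the error is halved each step.

(b) Error bound = (b-a)/2^n = (7 - 2)/2^{14}
    = 5/2^{14}

(a) 1 (linear); (b) error ≤ 3.05e-04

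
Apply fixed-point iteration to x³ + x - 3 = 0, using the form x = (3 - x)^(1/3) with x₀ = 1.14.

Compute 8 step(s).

Equation: x³ + x - 3 = 0
Fixed-point form: x = (3 - x)^(1/3)
x₀ = 1.14

x_1 = g(1.140000) = 1.229809
x_2 = g(1.229809) = 1.209688
x_3 = g(1.209688) = 1.214254
x_4 = g(1.214254) = 1.213221
x_5 = g(1.213221) = 1.213455
x_6 = g(1.213455) = 1.213402
x_7 = g(1.213402) = 1.213414
x_8 = g(1.213414) = 1.213411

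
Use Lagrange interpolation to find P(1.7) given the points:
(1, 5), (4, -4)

Lagrange interpolation formula:
P(x) = Σ yᵢ × Lᵢ(x)
where Lᵢ(x) = Π_{j≠i} (x - xⱼ)/(xᵢ - xⱼ)

L_0(1.7) = (1.7 - 4)/(1 - 4) = 0.766667
L_1(1.7) = (1.7 - 1)/(4 - 1) = 0.233333

P(1.7) = 5×L_0(1.7) + (-4)×L_1(1.7)
P(1.7) = 2.900000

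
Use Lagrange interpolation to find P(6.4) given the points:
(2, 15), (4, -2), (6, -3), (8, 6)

Lagrange interpolation formula:
P(x) = Σ yᵢ × Lᵢ(x)
where Lᵢ(x) = Π_{j≠i} (x - xⱼ)/(xᵢ - xⱼ)

L_0(6.4) = (6.4 - 4)/(2 - 4) × (6.4 - 6)/(2 - 6) × (6.4 - 8)/(2 - 8) = 0.032000
L_1(6.4) = (6.4 - 2)/(4 - 2) × (6.4 - 6)/(4 - 6) × (6.4 - 8)/(4 - 8) = -0.176000
L_2(6.4) = (6.4 - 2)/(6 - 2) × (6.4 - 4)/(6 - 4) × (6.4 - 8)/(6 - 8) = 1.056000
L_3(6.4) = (6.4 - 2)/(8 - 2) × (6.4 - 4)/(8 - 4) × (6.4 - 6)/(8 - 6) = 0.088000

P(6.4) = 15×L_0(6.4) + (-2)×L_1(6.4) + (-3)×L_2(6.4) + 6×L_3(6.4)
P(6.4) = -1.808000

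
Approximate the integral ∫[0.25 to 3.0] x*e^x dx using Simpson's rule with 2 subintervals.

f(x) = x*e^x
a = 0.25, b = 3.0, n = 2
h = (b - a)/n = 1.375000

Simpson's rule: (h/3)[f(x₀) + 4f(x₁) + 2f(x₂) + ... + f(xₙ)]

x_0 = 0.2500, f(x_0) = 0.321006, coefficient = 1
x_1 = 1.6250, f(x_1) = 8.252431, coefficient = 4
x_2 = 3.0000, f(x_2) = 60.256611, coefficient = 1

I ≈ (1.375000/3) × 93.587341 = 42.894198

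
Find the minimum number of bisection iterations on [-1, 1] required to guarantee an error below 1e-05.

We need (b-a)/2^n ≤ 1e-05
(1 - (-1))/2^n ≤ 1e-05
2/2^n ≤ 1e-05
2^n ≥ 200000
n ≥ log₂(200000) = 17.61
n ≥ 18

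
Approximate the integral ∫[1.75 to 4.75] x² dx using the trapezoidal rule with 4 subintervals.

f(x) = x²
a = 1.75, b = 4.75, n = 4
h = (b - a)/n = 0.750000

Trapezoidal rule: (h/2)[f(x₀) + 2f(x₁) + 2f(x₂) + ... + f(xₙ)]

x_0 = 1.7500, f(x_0) = 3.062500, coefficient = 1
x_1 = 2.5000, f(x_1) = 6.250000, coefficient = 2
x_2 = 3.2500, f(x_2) = 10.562500, coefficient = 2
x_3 = 4.0000, f(x_3) = 16.000000, coefficient = 2
x_4 = 4.7500, f(x_4) = 22.562500, coefficient = 1

I ≈ (0.750000/2) × 91.250000 = 34.218750
Exact value: 33.937500
Error: 0.281250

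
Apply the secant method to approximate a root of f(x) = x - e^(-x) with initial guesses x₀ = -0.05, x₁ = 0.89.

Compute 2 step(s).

f(x) = x - e^(-x)
x₀ = -0.05, x₁ = 0.89

Secant formula: x_{n+1} = x_n - f(x_n)(x_n - x_{n-1})/(f(x_n) - f(x_{n-1}))

Iteration 1:
  f(-0.050000) = -1.101271
  f(0.890000) = 0.479344
  x_2 = 0.890000 - 0.479344×(0.890000 - (-0.050000))/(0.479344 - (-1.101271))
       = 0.604932
Iteration 2:
  f(0.890000) = 0.479344
  f(0.604932) = 0.058820
  x_3 = 0.604932 - 0.058820×(0.604932 - 0.890000)/(0.058820 - 0.479344)
       = 0.565058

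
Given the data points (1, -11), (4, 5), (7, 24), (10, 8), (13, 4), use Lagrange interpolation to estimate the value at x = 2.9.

Lagrange interpolation formula:
P(x) = Σ yᵢ × Lᵢ(x)
where Lᵢ(x) = Π_{j≠i} (x - xⱼ)/(xᵢ - xⱼ)

L_0(2.9) = (2.9 - 4)/(1 - 4) × (2.9 - 7)/(1 - 7) × (2.9 - 10)/(1 - 10) × (2.9 - 13)/(1 - 13) = 0.166364
L_1(2.9) = (2.9 - 1)/(4 - 1) × (2.9 - 7)/(4 - 7) × (2.9 - 10)/(4 - 10) × (2.9 - 13)/(4 - 13) = 1.149426
L_2(2.9) = (2.9 - 1)/(7 - 1) × (2.9 - 4)/(7 - 4) × (2.9 - 10)/(7 - 10) × (2.9 - 13)/(7 - 13) = -0.462574
L_3(2.9) = (2.9 - 1)/(10 - 1) × (2.9 - 4)/(10 - 4) × (2.9 - 7)/(10 - 7) × (2.9 - 13)/(10 - 13) = 0.178080
L_4(2.9) = (2.9 - 1)/(13 - 1) × (2.9 - 4)/(13 - 4) × (2.9 - 7)/(13 - 7) × (2.9 - 10)/(13 - 10) = -0.031296

P(2.9) = (-11)×L_0(2.9) + 5×L_1(2.9) + 24×L_2(2.9) + 8×L_3(2.9) + 4×L_4(2.9)
P(2.9) = -5.885193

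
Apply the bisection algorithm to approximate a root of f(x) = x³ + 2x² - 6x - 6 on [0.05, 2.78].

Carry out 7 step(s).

f(x) = x³ + 2x² - 6x - 6
Initial interval: [0.05, 2.78]

Iteration 1:
  c_1 = (0.050000 + 2.780000)/2 = 1.415000
  f(c_1) = f(1.415000) = -7.652402
  f(a) × f(c) ≥ 0, new interval: [1.415000, 2.780000]
Iteration 2:
  c_2 = (1.415000 + 2.780000)/2 = 2.097500
  f(c_2) = f(2.097500) = -0.558023
  f(a) × f(c) ≥ 0, new interval: [2.097500, 2.780000]
Iteration 3:
  c_3 = (2.097500 + 2.780000)/2 = 2.438750
  f(c_3) = f(2.438750) = 5.766973
  f(a) × f(c) < 0, new interval: [2.097500, 2.438750]
Iteration 4:
  c_4 = (2.097500 + 2.438750)/2 = 2.268125
  f(c_4) = f(2.268125) = 2.348154
  f(a) × f(c) < 0, new interval: [2.097500, 2.268125]
Iteration 5:
  c_5 = (2.097500 + 2.268125)/2 = 2.182812
  f(c_5) = f(2.182812) = 0.832848
  f(a) × f(c) < 0, new interval: [2.097500, 2.182812]
Iteration 6:
  c_6 = (2.097500 + 2.182812)/2 = 2.140156
  f(c_6) = f(2.140156) = 0.122091
  f(a) × f(c) < 0, new interval: [2.097500, 2.140156]
Iteration 7:
  c_7 = (2.097500 + 2.140156)/2 = 2.118828
  f(c_7) = f(2.118828) = -0.221767
  f(a) × f(c) ≥ 0, new interval: [2.118828, 2.140156]

After 7 iteration(s), the approximation is c_7 = 2.118828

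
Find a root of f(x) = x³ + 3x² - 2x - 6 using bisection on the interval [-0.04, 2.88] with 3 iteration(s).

f(x) = x³ + 3x² - 2x - 6
Initial interval: [-0.04, 2.88]

Iteration 1:
  c_1 = (-0.040000 + 2.880000)/2 = 1.420000
  f(c_1) = f(1.420000) = 0.072488
  f(a) × f(c) < 0, new interval: [-0.040000, 1.420000]
Iteration 2:
  c_2 = (-0.040000 + 1.420000)/2 = 0.690000
  f(c_2) = f(0.690000) = -5.623191
  f(a) × f(c) ≥ 0, new interval: [0.690000, 1.420000]
Iteration 3:
  c_3 = (0.690000 + 1.420000)/2 = 1.055000
  f(c_3) = f(1.055000) = -3.596684
  f(a) × f(c) ≥ 0, new interval: [1.055000, 1.420000]

After 3 iteration(s), the approximation is c_3 = 1.055000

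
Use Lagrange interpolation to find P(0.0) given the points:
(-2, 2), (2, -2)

Lagrange interpolation formula:
P(x) = Σ yᵢ × Lᵢ(x)
where Lᵢ(x) = Π_{j≠i} (x - xⱼ)/(xᵢ - xⱼ)

L_0(0.0) = (0.0 - 2)/(-2 - 2) = 0.500000
L_1(0.0) = (0.0 - (-2))/(2 - (-2)) = 0.500000

P(0.0) = 2×L_0(0.0) + (-2)×L_1(0.0)
P(0.0) = 0.000000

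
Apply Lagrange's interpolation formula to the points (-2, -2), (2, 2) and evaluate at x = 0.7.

Lagrange interpolation formula:
P(x) = Σ yᵢ × Lᵢ(x)
where Lᵢ(x) = Π_{j≠i} (x - xⱼ)/(xᵢ - xⱼ)

L_0(0.7) = (0.7 - 2)/(-2 - 2) = 0.325000
L_1(0.7) = (0.7 - (-2))/(2 - (-2)) = 0.675000

P(0.7) = (-2)×L_0(0.7) + 2×L_1(0.7)
P(0.7) = 0.700000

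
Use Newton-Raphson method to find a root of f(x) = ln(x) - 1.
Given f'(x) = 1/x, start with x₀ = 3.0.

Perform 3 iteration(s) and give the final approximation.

f(x) = ln(x) - 1
f'(x) = 1/x
x₀ = 3.0

Newton-Raphson formula: x_{n+1} = x_n - f(x_n)/f'(x_n)

Iteration 1:
  f(3.000000) = 0.098612
  f'(3.000000) = 0.333333
  x_1 = 3.000000 - 0.098612/0.333333 = 2.704163
Iteration 2:
  f(2.704163) = -0.005208
  f'(2.704163) = 0.369800
  x_2 = 2.704163 - (-0.005208)/0.369800 = 2.718245
Iteration 3:
  f(2.718245) = -0.000014
  f'(2.718245) = 0.367884
  x_3 = 2.718245 - (-0.000014)/0.367884 = 2.718282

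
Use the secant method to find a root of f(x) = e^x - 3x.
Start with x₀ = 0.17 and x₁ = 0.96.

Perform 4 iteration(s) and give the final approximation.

f(x) = e^x - 3x
x₀ = 0.17, x₁ = 0.96

Secant formula: x_{n+1} = x_n - f(x_n)(x_n - x_{n-1})/(f(x_n) - f(x_{n-1}))

Iteration 1:
  f(0.170000) = 0.675305
  f(0.960000) = -0.268304
  x_2 = 0.960000 - (-0.268304)×(0.960000 - 0.170000)/(-0.268304 - 0.675305)
       = 0.735373
Iteration 2:
  f(0.960000) = -0.268304
  f(0.735373) = -0.119859
  x_3 = 0.735373 - (-0.119859)×(0.735373 - 0.960000)/(-0.119859 - (-0.268304))
       = 0.554002
Iteration 3:
  f(0.735373) = -0.119859
  f(0.554002) = 0.078198
  x_4 = 0.554002 - 0.078198×(0.554002 - 0.735373)/(0.078198 - (-0.119859))
       = 0.625612
Iteration 4:
  f(0.554002) = 0.078198
  f(0.625612) = -0.007446
  x_5 = 0.625612 - (-0.007446)×(0.625612 - 0.554002)/(-0.007446 - 0.078198)
       = 0.619386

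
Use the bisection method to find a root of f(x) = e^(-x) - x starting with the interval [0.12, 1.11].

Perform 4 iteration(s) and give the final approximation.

f(x) = e^(-x) - x
Initial interval: [0.12, 1.11]

Iteration 1:
  c_1 = (0.120000 + 1.110000)/2 = 0.615000
  f(c_1) = f(0.615000) = -0.074359
  f(a) × f(c) < 0, new interval: [0.120000, 0.615000]
Iteration 2:
  c_2 = (0.120000 + 0.615000)/2 = 0.367500
  f(c_2) = f(0.367500) = 0.324963
  f(a) × f(c) ≥ 0, new interval: [0.367500, 0.615000]
Iteration 3:
  c_3 = (0.367500 + 0.615000)/2 = 0.491250
  f(c_3) = f(0.491250) = 0.120611
  f(a) × f(c) ≥ 0, new interval: [0.491250, 0.615000]
Iteration 4:
  c_4 = (0.491250 + 0.615000)/2 = 0.553125
  f(c_4) = f(0.553125) = 0.022025
  f(a) × f(c) ≥ 0, new interval: [0.553125, 0.615000]

After 4 iteration(s), the approximation is c_4 = 0.553125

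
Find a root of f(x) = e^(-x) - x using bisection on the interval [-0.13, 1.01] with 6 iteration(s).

f(x) = e^(-x) - x
Initial interval: [-0.13, 1.01]

Iteration 1:
  c_1 = (-0.130000 + 1.010000)/2 = 0.440000
  f(c_1) = f(0.440000) = 0.204036
  f(a) × f(c) ≥ 0, new interval: [0.440000, 1.010000]
Iteration 2:
  c_2 = (0.440000 + 1.010000)/2 = 0.725000
  f(c_2) = f(0.725000) = -0.240675
  f(a) × f(c) < 0, new interval: [0.440000, 0.725000]
Iteration 3:
  c_3 = (0.440000 + 0.725000)/2 = 0.582500
  f(c_3) = f(0.582500) = -0.024000
  f(a) × f(c) < 0, new interval: [0.440000, 0.582500]
Iteration 4:
  c_4 = (0.440000 + 0.582500)/2 = 0.511250
  f(c_4) = f(0.511250) = 0.088495
  f(a) × f(c) ≥ 0, new interval: [0.511250, 0.582500]
Iteration 5:
  c_5 = (0.511250 + 0.582500)/2 = 0.546875
  f(c_5) = f(0.546875) = 0.031881
  f(a) × f(c) ≥ 0, new interval: [0.546875, 0.582500]
Iteration 6:
  c_6 = (0.546875 + 0.582500)/2 = 0.564688
  f(c_6) = f(0.564688) = 0.003850
  f(a) × f(c) ≥ 0, new interval: [0.564688, 0.582500]

After 6 iteration(s), the approximation is c_6 = 0.564688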